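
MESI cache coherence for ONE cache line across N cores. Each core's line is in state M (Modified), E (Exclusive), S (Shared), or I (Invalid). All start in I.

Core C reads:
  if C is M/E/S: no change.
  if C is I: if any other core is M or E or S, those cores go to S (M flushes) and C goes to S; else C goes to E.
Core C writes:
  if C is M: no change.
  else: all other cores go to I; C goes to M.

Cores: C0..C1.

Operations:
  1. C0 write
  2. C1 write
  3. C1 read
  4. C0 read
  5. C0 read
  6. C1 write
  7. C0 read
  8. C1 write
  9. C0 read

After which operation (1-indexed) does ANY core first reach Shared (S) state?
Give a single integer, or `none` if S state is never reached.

Answer: 4

Derivation:
Op 1: C0 write [C0 write: invalidate none -> C0=M] -> [M,I]
Op 2: C1 write [C1 write: invalidate ['C0=M'] -> C1=M] -> [I,M]
Op 3: C1 read [C1 read: already in M, no change] -> [I,M]
Op 4: C0 read [C0 read from I: others=['C1=M'] -> C0=S, others downsized to S] -> [S,S]
  -> First S state at op 4; remaining ops need not be traced.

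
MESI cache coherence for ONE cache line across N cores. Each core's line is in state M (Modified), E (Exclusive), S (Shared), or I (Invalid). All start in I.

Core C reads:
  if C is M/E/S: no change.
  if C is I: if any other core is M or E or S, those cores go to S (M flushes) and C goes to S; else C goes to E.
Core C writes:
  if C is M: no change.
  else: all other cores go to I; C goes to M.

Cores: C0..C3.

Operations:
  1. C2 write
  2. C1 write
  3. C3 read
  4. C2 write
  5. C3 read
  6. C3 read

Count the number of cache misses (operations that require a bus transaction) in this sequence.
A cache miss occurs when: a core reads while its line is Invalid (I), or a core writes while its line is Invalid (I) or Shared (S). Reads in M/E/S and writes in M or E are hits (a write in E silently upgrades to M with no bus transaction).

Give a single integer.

Op 1: C2 write [C2 write: invalidate none -> C2=M] -> [I,I,M,I] [MISS #1: write from I]
Op 2: C1 write [C1 write: invalidate ['C2=M'] -> C1=M] -> [I,M,I,I] [MISS #2: write from I]
Op 3: C3 read [C3 read from I: others=['C1=M'] -> C3=S, others downsized to S] -> [I,S,I,S] [MISS #3: read from I]
Op 4: C2 write [C2 write: invalidate ['C1=S', 'C3=S'] -> C2=M] -> [I,I,M,I] [MISS #4: write from I]
Op 5: C3 read [C3 read from I: others=['C2=M'] -> C3=S, others downsized to S] -> [I,I,S,S] [MISS #5: read from I]
Op 6: C3 read [C3 read: already in S, no change] -> [I,I,S,S] [hit: read from S]

Answer: 5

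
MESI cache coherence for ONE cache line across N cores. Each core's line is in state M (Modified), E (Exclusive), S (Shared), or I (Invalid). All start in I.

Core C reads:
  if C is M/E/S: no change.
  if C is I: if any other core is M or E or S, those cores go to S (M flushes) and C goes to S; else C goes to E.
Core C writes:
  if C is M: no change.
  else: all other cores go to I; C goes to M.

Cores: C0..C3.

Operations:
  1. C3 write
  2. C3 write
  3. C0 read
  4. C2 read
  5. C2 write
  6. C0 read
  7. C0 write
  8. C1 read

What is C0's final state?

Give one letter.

Answer: S

Derivation:
Op 1: C3 write [C3 write: invalidate none -> C3=M] -> [I,I,I,M]
Op 2: C3 write [C3 write: already M (modified), no change] -> [I,I,I,M]
Op 3: C0 read [C0 read from I: others=['C3=M'] -> C0=S, others downsized to S] -> [S,I,I,S]
Op 4: C2 read [C2 read from I: others=['C0=S', 'C3=S'] -> C2=S, others downsized to S] -> [S,I,S,S]
Op 5: C2 write [C2 write: invalidate ['C0=S', 'C3=S'] -> C2=M] -> [I,I,M,I]
Op 6: C0 read [C0 read from I: others=['C2=M'] -> C0=S, others downsized to S] -> [S,I,S,I]
Op 7: C0 write [C0 write: invalidate ['C2=S'] -> C0=M] -> [M,I,I,I]
Op 8: C1 read [C1 read from I: others=['C0=M'] -> C1=S, others downsized to S] -> [S,S,I,I]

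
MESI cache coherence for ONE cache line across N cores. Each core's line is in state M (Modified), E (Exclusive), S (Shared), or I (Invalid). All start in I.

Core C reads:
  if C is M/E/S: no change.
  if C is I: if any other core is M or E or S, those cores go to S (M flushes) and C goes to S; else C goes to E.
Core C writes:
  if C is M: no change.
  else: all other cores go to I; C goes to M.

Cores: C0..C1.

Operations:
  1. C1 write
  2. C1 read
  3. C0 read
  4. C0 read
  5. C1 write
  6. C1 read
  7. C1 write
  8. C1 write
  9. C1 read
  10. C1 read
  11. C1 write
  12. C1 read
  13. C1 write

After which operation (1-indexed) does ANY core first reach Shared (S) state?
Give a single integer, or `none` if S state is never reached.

Op 1: C1 write [C1 write: invalidate none -> C1=M] -> [I,M]
Op 2: C1 read [C1 read: already in M, no change] -> [I,M]
Op 3: C0 read [C0 read from I: others=['C1=M'] -> C0=S, others downsized to S] -> [S,S]
  -> First S state at op 3; remaining ops need not be traced.

Answer: 3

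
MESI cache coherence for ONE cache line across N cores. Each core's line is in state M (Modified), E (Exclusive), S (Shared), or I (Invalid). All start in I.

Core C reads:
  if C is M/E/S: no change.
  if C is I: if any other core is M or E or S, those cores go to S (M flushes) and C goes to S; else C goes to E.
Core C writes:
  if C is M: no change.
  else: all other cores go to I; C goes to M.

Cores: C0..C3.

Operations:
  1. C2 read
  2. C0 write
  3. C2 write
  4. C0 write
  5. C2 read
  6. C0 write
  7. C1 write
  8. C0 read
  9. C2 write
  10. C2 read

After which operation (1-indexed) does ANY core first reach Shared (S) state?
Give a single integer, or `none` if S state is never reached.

Op 1: C2 read [C2 read from I: no other sharers -> C2=E (exclusive)] -> [I,I,E,I]
Op 2: C0 write [C0 write: invalidate ['C2=E'] -> C0=M] -> [M,I,I,I]
Op 3: C2 write [C2 write: invalidate ['C0=M'] -> C2=M] -> [I,I,M,I]
Op 4: C0 write [C0 write: invalidate ['C2=M'] -> C0=M] -> [M,I,I,I]
Op 5: C2 read [C2 read from I: others=['C0=M'] -> C2=S, others downsized to S] -> [S,I,S,I]
  -> First S state at op 5; remaining ops need not be traced.

Answer: 5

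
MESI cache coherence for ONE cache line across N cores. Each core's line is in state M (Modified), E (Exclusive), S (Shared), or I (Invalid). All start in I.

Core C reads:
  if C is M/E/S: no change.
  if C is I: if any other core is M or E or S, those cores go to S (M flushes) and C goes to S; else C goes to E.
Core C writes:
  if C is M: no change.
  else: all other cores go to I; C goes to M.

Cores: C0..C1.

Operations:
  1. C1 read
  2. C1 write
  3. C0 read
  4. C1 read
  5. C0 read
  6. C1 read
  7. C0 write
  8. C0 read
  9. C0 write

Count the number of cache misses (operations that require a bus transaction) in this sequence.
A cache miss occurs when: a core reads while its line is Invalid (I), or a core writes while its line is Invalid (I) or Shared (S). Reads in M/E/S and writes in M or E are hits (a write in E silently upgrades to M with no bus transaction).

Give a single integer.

Op 1: C1 read [C1 read from I: no other sharers -> C1=E (exclusive)] -> [I,E] [MISS #1: read from I]
Op 2: C1 write [C1 write: invalidate none -> C1=M] -> [I,M] [hit: write from E is a silent E->M upgrade, no bus transaction]
Op 3: C0 read [C0 read from I: others=['C1=M'] -> C0=S, others downsized to S] -> [S,S] [MISS #2: read from I]
Op 4: C1 read [C1 read: already in S, no change] -> [S,S] [hit: read from S]
Op 5: C0 read [C0 read: already in S, no change] -> [S,S] [hit: read from S]
Op 6: C1 read [C1 read: already in S, no change] -> [S,S] [hit: read from S]
Op 7: C0 write [C0 write: invalidate ['C1=S'] -> C0=M] -> [M,I] [MISS #3: write from S]
Op 8: C0 read [C0 read: already in M, no change] -> [M,I] [hit: read from M]
Op 9: C0 write [C0 write: already M (modified), no change] -> [M,I] [hit: write from M]

Answer: 3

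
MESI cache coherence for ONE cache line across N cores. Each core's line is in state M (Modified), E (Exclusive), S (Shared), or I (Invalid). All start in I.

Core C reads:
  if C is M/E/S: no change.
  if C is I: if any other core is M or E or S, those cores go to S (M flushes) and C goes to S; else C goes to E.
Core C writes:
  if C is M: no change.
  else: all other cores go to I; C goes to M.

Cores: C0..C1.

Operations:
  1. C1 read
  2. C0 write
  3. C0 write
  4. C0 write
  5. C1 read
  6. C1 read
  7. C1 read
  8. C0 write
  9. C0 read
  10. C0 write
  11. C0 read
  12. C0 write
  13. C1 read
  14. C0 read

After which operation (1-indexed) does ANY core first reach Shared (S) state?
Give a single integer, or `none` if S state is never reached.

Answer: 5

Derivation:
Op 1: C1 read [C1 read from I: no other sharers -> C1=E (exclusive)] -> [I,E]
Op 2: C0 write [C0 write: invalidate ['C1=E'] -> C0=M] -> [M,I]
Op 3: C0 write [C0 write: already M (modified), no change] -> [M,I]
Op 4: C0 write [C0 write: already M (modified), no change] -> [M,I]
Op 5: C1 read [C1 read from I: others=['C0=M'] -> C1=S, others downsized to S] -> [S,S]
  -> First S state at op 5; remaining ops need not be traced.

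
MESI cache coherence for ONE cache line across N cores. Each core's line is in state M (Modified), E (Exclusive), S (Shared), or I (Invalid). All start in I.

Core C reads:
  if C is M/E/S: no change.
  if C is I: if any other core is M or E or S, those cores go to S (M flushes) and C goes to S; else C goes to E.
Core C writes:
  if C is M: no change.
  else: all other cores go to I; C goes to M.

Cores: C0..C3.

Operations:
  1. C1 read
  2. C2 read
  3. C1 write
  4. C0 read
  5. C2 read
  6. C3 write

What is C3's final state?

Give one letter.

Answer: M

Derivation:
Op 1: C1 read [C1 read from I: no other sharers -> C1=E (exclusive)] -> [I,E,I,I]
Op 2: C2 read [C2 read from I: others=['C1=E'] -> C2=S, others downsized to S] -> [I,S,S,I]
Op 3: C1 write [C1 write: invalidate ['C2=S'] -> C1=M] -> [I,M,I,I]
Op 4: C0 read [C0 read from I: others=['C1=M'] -> C0=S, others downsized to S] -> [S,S,I,I]
Op 5: C2 read [C2 read from I: others=['C0=S', 'C1=S'] -> C2=S, others downsized to S] -> [S,S,S,I]
Op 6: C3 write [C3 write: invalidate ['C0=S', 'C1=S', 'C2=S'] -> C3=M] -> [I,I,I,M]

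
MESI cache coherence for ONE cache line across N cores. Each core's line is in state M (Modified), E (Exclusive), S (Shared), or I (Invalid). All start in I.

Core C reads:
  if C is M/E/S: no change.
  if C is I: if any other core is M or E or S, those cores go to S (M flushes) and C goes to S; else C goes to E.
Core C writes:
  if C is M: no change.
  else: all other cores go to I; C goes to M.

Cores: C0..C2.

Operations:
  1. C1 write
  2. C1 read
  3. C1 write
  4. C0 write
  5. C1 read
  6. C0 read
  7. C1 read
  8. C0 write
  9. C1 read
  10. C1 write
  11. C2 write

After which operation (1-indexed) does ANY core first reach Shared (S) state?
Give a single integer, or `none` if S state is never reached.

Op 1: C1 write [C1 write: invalidate none -> C1=M] -> [I,M,I]
Op 2: C1 read [C1 read: already in M, no change] -> [I,M,I]
Op 3: C1 write [C1 write: already M (modified), no change] -> [I,M,I]
Op 4: C0 write [C0 write: invalidate ['C1=M'] -> C0=M] -> [M,I,I]
Op 5: C1 read [C1 read from I: others=['C0=M'] -> C1=S, others downsized to S] -> [S,S,I]
  -> First S state at op 5; remaining ops need not be traced.

Answer: 5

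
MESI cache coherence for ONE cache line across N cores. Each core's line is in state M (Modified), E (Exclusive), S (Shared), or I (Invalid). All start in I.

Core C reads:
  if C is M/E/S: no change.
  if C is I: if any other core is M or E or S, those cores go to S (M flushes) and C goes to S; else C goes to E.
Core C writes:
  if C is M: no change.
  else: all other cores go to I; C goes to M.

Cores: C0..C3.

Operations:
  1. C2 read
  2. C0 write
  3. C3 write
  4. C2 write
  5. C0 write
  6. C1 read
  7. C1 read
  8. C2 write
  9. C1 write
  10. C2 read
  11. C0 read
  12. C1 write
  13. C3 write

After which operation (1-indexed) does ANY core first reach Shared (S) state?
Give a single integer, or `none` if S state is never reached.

Answer: 6

Derivation:
Op 1: C2 read [C2 read from I: no other sharers -> C2=E (exclusive)] -> [I,I,E,I]
Op 2: C0 write [C0 write: invalidate ['C2=E'] -> C0=M] -> [M,I,I,I]
Op 3: C3 write [C3 write: invalidate ['C0=M'] -> C3=M] -> [I,I,I,M]
Op 4: C2 write [C2 write: invalidate ['C3=M'] -> C2=M] -> [I,I,M,I]
Op 5: C0 write [C0 write: invalidate ['C2=M'] -> C0=M] -> [M,I,I,I]
Op 6: C1 read [C1 read from I: others=['C0=M'] -> C1=S, others downsized to S] -> [S,S,I,I]
  -> First S state at op 6; remaining ops need not be traced.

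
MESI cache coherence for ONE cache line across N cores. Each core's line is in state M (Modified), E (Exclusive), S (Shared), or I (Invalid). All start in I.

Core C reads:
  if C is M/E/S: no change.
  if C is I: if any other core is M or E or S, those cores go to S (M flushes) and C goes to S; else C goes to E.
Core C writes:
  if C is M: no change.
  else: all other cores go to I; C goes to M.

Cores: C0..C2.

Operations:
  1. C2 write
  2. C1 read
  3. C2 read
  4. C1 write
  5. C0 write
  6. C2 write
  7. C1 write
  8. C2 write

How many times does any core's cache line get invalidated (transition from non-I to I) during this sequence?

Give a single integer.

Answer: 5

Derivation:
Op 1: C2 write [C2 write: invalidate none -> C2=M] -> [I,I,M] (invalidations this op: 0; running total: 0)
Op 2: C1 read [C1 read from I: others=['C2=M'] -> C1=S, others downsized to S] -> [I,S,S] (invalidations this op: 0; running total: 0)
Op 3: C2 read [C2 read: already in S, no change] -> [I,S,S] (invalidations this op: 0; running total: 0)
Op 4: C1 write [C1 write: invalidate ['C2=S'] -> C1=M] -> [I,M,I] (invalidations this op: 1; running total: 1)
Op 5: C0 write [C0 write: invalidate ['C1=M'] -> C0=M] -> [M,I,I] (invalidations this op: 1; running total: 2)
Op 6: C2 write [C2 write: invalidate ['C0=M'] -> C2=M] -> [I,I,M] (invalidations this op: 1; running total: 3)
Op 7: C1 write [C1 write: invalidate ['C2=M'] -> C1=M] -> [I,M,I] (invalidations this op: 1; running total: 4)
Op 8: C2 write [C2 write: invalidate ['C1=M'] -> C2=M] -> [I,I,M] (invalidations this op: 1; running total: 5)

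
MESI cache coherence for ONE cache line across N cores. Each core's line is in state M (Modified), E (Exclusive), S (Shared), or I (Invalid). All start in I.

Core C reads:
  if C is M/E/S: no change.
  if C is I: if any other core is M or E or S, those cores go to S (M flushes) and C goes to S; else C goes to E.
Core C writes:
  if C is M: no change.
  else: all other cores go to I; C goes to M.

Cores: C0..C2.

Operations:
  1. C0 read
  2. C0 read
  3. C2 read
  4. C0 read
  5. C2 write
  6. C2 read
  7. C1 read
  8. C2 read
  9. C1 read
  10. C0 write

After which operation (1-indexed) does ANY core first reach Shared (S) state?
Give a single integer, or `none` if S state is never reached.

Answer: 3

Derivation:
Op 1: C0 read [C0 read from I: no other sharers -> C0=E (exclusive)] -> [E,I,I]
Op 2: C0 read [C0 read: already in E, no change] -> [E,I,I]
Op 3: C2 read [C2 read from I: others=['C0=E'] -> C2=S, others downsized to S] -> [S,I,S]
  -> First S state at op 3; remaining ops need not be traced.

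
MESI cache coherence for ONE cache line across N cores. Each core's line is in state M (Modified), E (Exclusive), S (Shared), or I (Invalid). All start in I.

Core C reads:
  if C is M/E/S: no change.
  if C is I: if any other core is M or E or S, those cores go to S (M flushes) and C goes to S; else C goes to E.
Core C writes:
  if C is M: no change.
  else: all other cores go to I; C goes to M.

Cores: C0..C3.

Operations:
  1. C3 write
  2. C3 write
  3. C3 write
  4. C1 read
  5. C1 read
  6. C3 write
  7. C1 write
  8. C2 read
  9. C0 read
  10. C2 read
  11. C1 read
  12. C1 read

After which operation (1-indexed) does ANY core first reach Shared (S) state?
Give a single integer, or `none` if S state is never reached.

Answer: 4

Derivation:
Op 1: C3 write [C3 write: invalidate none -> C3=M] -> [I,I,I,M]
Op 2: C3 write [C3 write: already M (modified), no change] -> [I,I,I,M]
Op 3: C3 write [C3 write: already M (modified), no change] -> [I,I,I,M]
Op 4: C1 read [C1 read from I: others=['C3=M'] -> C1=S, others downsized to S] -> [I,S,I,S]
  -> First S state at op 4; remaining ops need not be traced.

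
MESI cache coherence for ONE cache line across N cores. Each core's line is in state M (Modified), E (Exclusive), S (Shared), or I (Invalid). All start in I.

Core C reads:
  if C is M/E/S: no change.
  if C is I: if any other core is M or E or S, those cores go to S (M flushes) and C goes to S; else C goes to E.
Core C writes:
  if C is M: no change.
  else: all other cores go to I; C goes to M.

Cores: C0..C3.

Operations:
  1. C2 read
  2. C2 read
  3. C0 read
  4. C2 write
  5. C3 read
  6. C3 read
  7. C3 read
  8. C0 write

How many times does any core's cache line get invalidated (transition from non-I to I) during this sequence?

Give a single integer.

Op 1: C2 read [C2 read from I: no other sharers -> C2=E (exclusive)] -> [I,I,E,I] (invalidations this op: 0; running total: 0)
Op 2: C2 read [C2 read: already in E, no change] -> [I,I,E,I] (invalidations this op: 0; running total: 0)
Op 3: C0 read [C0 read from I: others=['C2=E'] -> C0=S, others downsized to S] -> [S,I,S,I] (invalidations this op: 0; running total: 0)
Op 4: C2 write [C2 write: invalidate ['C0=S'] -> C2=M] -> [I,I,M,I] (invalidations this op: 1; running total: 1)
Op 5: C3 read [C3 read from I: others=['C2=M'] -> C3=S, others downsized to S] -> [I,I,S,S] (invalidations this op: 0; running total: 1)
Op 6: C3 read [C3 read: already in S, no change] -> [I,I,S,S] (invalidations this op: 0; running total: 1)
Op 7: C3 read [C3 read: already in S, no change] -> [I,I,S,S] (invalidations this op: 0; running total: 1)
Op 8: C0 write [C0 write: invalidate ['C2=S', 'C3=S'] -> C0=M] -> [M,I,I,I] (invalidations this op: 2; running total: 3)

Answer: 3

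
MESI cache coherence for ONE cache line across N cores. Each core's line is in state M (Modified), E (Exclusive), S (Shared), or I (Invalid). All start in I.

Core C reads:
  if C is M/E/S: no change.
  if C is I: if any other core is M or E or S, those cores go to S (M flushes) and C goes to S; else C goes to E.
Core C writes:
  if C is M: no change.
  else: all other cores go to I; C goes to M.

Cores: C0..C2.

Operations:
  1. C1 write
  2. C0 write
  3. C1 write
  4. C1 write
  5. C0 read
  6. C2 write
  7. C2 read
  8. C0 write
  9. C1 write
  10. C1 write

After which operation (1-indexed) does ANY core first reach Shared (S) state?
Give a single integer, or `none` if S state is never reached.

Answer: 5

Derivation:
Op 1: C1 write [C1 write: invalidate none -> C1=M] -> [I,M,I]
Op 2: C0 write [C0 write: invalidate ['C1=M'] -> C0=M] -> [M,I,I]
Op 3: C1 write [C1 write: invalidate ['C0=M'] -> C1=M] -> [I,M,I]
Op 4: C1 write [C1 write: already M (modified), no change] -> [I,M,I]
Op 5: C0 read [C0 read from I: others=['C1=M'] -> C0=S, others downsized to S] -> [S,S,I]
  -> First S state at op 5; remaining ops need not be traced.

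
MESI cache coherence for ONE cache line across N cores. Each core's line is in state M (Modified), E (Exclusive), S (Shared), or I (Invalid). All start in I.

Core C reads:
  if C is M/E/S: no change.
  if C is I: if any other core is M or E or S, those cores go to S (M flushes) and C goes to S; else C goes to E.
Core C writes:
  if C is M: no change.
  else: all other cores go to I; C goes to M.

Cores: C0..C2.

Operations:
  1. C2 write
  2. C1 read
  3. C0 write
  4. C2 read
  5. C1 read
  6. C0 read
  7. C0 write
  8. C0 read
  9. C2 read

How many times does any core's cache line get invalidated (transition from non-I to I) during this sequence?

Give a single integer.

Op 1: C2 write [C2 write: invalidate none -> C2=M] -> [I,I,M] (invalidations this op: 0; running total: 0)
Op 2: C1 read [C1 read from I: others=['C2=M'] -> C1=S, others downsized to S] -> [I,S,S] (invalidations this op: 0; running total: 0)
Op 3: C0 write [C0 write: invalidate ['C1=S', 'C2=S'] -> C0=M] -> [M,I,I] (invalidations this op: 2; running total: 2)
Op 4: C2 read [C2 read from I: others=['C0=M'] -> C2=S, others downsized to S] -> [S,I,S] (invalidations this op: 0; running total: 2)
Op 5: C1 read [C1 read from I: others=['C0=S', 'C2=S'] -> C1=S, others downsized to S] -> [S,S,S] (invalidations this op: 0; running total: 2)
Op 6: C0 read [C0 read: already in S, no change] -> [S,S,S] (invalidations this op: 0; running total: 2)
Op 7: C0 write [C0 write: invalidate ['C1=S', 'C2=S'] -> C0=M] -> [M,I,I] (invalidations this op: 2; running total: 4)
Op 8: C0 read [C0 read: already in M, no change] -> [M,I,I] (invalidations this op: 0; running total: 4)
Op 9: C2 read [C2 read from I: others=['C0=M'] -> C2=S, others downsized to S] -> [S,I,S] (invalidations this op: 0; running total: 4)

Answer: 4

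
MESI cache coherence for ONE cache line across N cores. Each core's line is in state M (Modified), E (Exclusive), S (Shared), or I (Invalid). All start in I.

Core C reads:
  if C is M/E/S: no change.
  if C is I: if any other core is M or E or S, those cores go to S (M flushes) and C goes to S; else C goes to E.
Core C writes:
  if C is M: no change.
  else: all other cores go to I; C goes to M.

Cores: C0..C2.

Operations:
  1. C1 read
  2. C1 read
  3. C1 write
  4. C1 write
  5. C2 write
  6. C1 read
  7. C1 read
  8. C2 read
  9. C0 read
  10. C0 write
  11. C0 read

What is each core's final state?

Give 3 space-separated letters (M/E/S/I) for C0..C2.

Op 1: C1 read [C1 read from I: no other sharers -> C1=E (exclusive)] -> [I,E,I]
Op 2: C1 read [C1 read: already in E, no change] -> [I,E,I]
Op 3: C1 write [C1 write: invalidate none -> C1=M] -> [I,M,I]
Op 4: C1 write [C1 write: already M (modified), no change] -> [I,M,I]
Op 5: C2 write [C2 write: invalidate ['C1=M'] -> C2=M] -> [I,I,M]
Op 6: C1 read [C1 read from I: others=['C2=M'] -> C1=S, others downsized to S] -> [I,S,S]
Op 7: C1 read [C1 read: already in S, no change] -> [I,S,S]
Op 8: C2 read [C2 read: already in S, no change] -> [I,S,S]
Op 9: C0 read [C0 read from I: others=['C1=S', 'C2=S'] -> C0=S, others downsized to S] -> [S,S,S]
Op 10: C0 write [C0 write: invalidate ['C1=S', 'C2=S'] -> C0=M] -> [M,I,I]
Op 11: C0 read [C0 read: already in M, no change] -> [M,I,I]

Answer: M I I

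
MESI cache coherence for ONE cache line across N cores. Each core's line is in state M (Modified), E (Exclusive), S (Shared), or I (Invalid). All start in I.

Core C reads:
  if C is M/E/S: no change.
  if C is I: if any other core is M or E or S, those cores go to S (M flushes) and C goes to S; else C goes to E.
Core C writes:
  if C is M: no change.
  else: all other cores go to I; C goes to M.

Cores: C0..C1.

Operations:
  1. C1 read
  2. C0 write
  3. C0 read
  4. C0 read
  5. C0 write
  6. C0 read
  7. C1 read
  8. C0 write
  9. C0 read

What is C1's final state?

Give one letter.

Op 1: C1 read [C1 read from I: no other sharers -> C1=E (exclusive)] -> [I,E]
Op 2: C0 write [C0 write: invalidate ['C1=E'] -> C0=M] -> [M,I]
Op 3: C0 read [C0 read: already in M, no change] -> [M,I]
Op 4: C0 read [C0 read: already in M, no change] -> [M,I]
Op 5: C0 write [C0 write: already M (modified), no change] -> [M,I]
Op 6: C0 read [C0 read: already in M, no change] -> [M,I]
Op 7: C1 read [C1 read from I: others=['C0=M'] -> C1=S, others downsized to S] -> [S,S]
Op 8: C0 write [C0 write: invalidate ['C1=S'] -> C0=M] -> [M,I]
Op 9: C0 read [C0 read: already in M, no change] -> [M,I]

Answer: I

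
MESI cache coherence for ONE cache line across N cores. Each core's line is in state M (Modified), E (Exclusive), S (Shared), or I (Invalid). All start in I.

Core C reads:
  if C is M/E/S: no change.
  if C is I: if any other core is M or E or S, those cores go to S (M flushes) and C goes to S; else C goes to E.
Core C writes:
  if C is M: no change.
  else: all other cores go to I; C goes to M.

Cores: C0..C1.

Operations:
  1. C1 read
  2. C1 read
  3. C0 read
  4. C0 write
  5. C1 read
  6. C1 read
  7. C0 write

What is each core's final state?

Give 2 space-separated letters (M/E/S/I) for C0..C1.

Op 1: C1 read [C1 read from I: no other sharers -> C1=E (exclusive)] -> [I,E]
Op 2: C1 read [C1 read: already in E, no change] -> [I,E]
Op 3: C0 read [C0 read from I: others=['C1=E'] -> C0=S, others downsized to S] -> [S,S]
Op 4: C0 write [C0 write: invalidate ['C1=S'] -> C0=M] -> [M,I]
Op 5: C1 read [C1 read from I: others=['C0=M'] -> C1=S, others downsized to S] -> [S,S]
Op 6: C1 read [C1 read: already in S, no change] -> [S,S]
Op 7: C0 write [C0 write: invalidate ['C1=S'] -> C0=M] -> [M,I]

Answer: M I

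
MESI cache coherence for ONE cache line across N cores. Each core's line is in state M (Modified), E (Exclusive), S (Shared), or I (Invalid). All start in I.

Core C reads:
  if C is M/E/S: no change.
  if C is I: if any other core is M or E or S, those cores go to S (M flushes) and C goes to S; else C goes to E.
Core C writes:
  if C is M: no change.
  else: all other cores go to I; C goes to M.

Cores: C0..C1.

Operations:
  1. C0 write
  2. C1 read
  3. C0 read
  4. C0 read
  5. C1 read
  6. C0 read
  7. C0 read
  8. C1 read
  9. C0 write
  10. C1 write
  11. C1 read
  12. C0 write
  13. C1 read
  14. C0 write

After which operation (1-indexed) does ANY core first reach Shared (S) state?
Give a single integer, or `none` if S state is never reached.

Op 1: C0 write [C0 write: invalidate none -> C0=M] -> [M,I]
Op 2: C1 read [C1 read from I: others=['C0=M'] -> C1=S, others downsized to S] -> [S,S]
  -> First S state at op 2; remaining ops need not be traced.

Answer: 2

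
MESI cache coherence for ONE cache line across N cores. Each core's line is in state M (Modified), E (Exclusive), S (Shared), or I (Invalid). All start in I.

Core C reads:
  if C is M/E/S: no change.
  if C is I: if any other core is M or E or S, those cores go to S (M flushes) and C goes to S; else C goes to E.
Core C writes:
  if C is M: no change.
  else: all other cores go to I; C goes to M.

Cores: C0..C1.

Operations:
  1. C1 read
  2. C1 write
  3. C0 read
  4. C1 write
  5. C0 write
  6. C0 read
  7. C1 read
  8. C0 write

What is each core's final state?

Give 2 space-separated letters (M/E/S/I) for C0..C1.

Answer: M I

Derivation:
Op 1: C1 read [C1 read from I: no other sharers -> C1=E (exclusive)] -> [I,E]
Op 2: C1 write [C1 write: invalidate none -> C1=M] -> [I,M]
Op 3: C0 read [C0 read from I: others=['C1=M'] -> C0=S, others downsized to S] -> [S,S]
Op 4: C1 write [C1 write: invalidate ['C0=S'] -> C1=M] -> [I,M]
Op 5: C0 write [C0 write: invalidate ['C1=M'] -> C0=M] -> [M,I]
Op 6: C0 read [C0 read: already in M, no change] -> [M,I]
Op 7: C1 read [C1 read from I: others=['C0=M'] -> C1=S, others downsized to S] -> [S,S]
Op 8: C0 write [C0 write: invalidate ['C1=S'] -> C0=M] -> [M,I]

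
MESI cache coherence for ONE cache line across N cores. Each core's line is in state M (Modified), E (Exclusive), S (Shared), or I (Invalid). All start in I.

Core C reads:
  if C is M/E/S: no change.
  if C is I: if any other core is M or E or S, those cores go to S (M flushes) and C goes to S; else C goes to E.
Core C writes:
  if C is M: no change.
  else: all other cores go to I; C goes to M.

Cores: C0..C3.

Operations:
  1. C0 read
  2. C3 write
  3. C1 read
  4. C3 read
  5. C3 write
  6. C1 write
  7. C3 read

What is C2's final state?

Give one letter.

Answer: I

Derivation:
Op 1: C0 read [C0 read from I: no other sharers -> C0=E (exclusive)] -> [E,I,I,I]
Op 2: C3 write [C3 write: invalidate ['C0=E'] -> C3=M] -> [I,I,I,M]
Op 3: C1 read [C1 read from I: others=['C3=M'] -> C1=S, others downsized to S] -> [I,S,I,S]
Op 4: C3 read [C3 read: already in S, no change] -> [I,S,I,S]
Op 5: C3 write [C3 write: invalidate ['C1=S'] -> C3=M] -> [I,I,I,M]
Op 6: C1 write [C1 write: invalidate ['C3=M'] -> C1=M] -> [I,M,I,I]
Op 7: C3 read [C3 read from I: others=['C1=M'] -> C3=S, others downsized to S] -> [I,S,I,S]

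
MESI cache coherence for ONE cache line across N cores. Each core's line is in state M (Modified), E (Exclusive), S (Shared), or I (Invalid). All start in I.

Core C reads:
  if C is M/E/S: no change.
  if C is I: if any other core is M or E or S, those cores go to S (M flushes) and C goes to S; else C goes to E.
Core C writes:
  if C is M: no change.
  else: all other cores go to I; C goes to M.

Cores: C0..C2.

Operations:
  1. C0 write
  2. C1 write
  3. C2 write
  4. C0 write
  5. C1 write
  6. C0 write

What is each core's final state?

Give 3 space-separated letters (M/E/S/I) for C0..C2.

Op 1: C0 write [C0 write: invalidate none -> C0=M] -> [M,I,I]
Op 2: C1 write [C1 write: invalidate ['C0=M'] -> C1=M] -> [I,M,I]
Op 3: C2 write [C2 write: invalidate ['C1=M'] -> C2=M] -> [I,I,M]
Op 4: C0 write [C0 write: invalidate ['C2=M'] -> C0=M] -> [M,I,I]
Op 5: C1 write [C1 write: invalidate ['C0=M'] -> C1=M] -> [I,M,I]
Op 6: C0 write [C0 write: invalidate ['C1=M'] -> C0=M] -> [M,I,I]

Answer: M I I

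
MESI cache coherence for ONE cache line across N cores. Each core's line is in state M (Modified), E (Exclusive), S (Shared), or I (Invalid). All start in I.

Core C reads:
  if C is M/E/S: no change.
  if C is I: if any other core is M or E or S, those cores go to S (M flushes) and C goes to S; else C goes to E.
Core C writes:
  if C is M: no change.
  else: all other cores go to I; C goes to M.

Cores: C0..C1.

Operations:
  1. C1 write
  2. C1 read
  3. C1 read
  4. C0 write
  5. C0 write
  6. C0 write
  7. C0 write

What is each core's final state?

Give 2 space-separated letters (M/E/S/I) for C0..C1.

Answer: M I

Derivation:
Op 1: C1 write [C1 write: invalidate none -> C1=M] -> [I,M]
Op 2: C1 read [C1 read: already in M, no change] -> [I,M]
Op 3: C1 read [C1 read: already in M, no change] -> [I,M]
Op 4: C0 write [C0 write: invalidate ['C1=M'] -> C0=M] -> [M,I]
Op 5: C0 write [C0 write: already M (modified), no change] -> [M,I]
Op 6: C0 write [C0 write: already M (modified), no change] -> [M,I]
Op 7: C0 write [C0 write: already M (modified), no change] -> [M,I]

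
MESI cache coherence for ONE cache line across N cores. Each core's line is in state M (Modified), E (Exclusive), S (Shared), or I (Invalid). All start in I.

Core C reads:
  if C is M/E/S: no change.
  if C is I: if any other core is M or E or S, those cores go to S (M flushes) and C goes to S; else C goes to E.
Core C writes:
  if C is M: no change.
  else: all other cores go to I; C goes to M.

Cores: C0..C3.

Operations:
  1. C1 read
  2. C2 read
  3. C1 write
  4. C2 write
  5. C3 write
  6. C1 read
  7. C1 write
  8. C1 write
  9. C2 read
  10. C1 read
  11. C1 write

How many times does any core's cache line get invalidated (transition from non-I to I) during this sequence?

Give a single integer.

Answer: 5

Derivation:
Op 1: C1 read [C1 read from I: no other sharers -> C1=E (exclusive)] -> [I,E,I,I] (invalidations this op: 0; running total: 0)
Op 2: C2 read [C2 read from I: others=['C1=E'] -> C2=S, others downsized to S] -> [I,S,S,I] (invalidations this op: 0; running total: 0)
Op 3: C1 write [C1 write: invalidate ['C2=S'] -> C1=M] -> [I,M,I,I] (invalidations this op: 1; running total: 1)
Op 4: C2 write [C2 write: invalidate ['C1=M'] -> C2=M] -> [I,I,M,I] (invalidations this op: 1; running total: 2)
Op 5: C3 write [C3 write: invalidate ['C2=M'] -> C3=M] -> [I,I,I,M] (invalidations this op: 1; running total: 3)
Op 6: C1 read [C1 read from I: others=['C3=M'] -> C1=S, others downsized to S] -> [I,S,I,S] (invalidations this op: 0; running total: 3)
Op 7: C1 write [C1 write: invalidate ['C3=S'] -> C1=M] -> [I,M,I,I] (invalidations this op: 1; running total: 4)
Op 8: C1 write [C1 write: already M (modified), no change] -> [I,M,I,I] (invalidations this op: 0; running total: 4)
Op 9: C2 read [C2 read from I: others=['C1=M'] -> C2=S, others downsized to S] -> [I,S,S,I] (invalidations this op: 0; running total: 4)
Op 10: C1 read [C1 read: already in S, no change] -> [I,S,S,I] (invalidations this op: 0; running total: 4)
Op 11: C1 write [C1 write: invalidate ['C2=S'] -> C1=M] -> [I,M,I,I] (invalidations this op: 1; running total: 5)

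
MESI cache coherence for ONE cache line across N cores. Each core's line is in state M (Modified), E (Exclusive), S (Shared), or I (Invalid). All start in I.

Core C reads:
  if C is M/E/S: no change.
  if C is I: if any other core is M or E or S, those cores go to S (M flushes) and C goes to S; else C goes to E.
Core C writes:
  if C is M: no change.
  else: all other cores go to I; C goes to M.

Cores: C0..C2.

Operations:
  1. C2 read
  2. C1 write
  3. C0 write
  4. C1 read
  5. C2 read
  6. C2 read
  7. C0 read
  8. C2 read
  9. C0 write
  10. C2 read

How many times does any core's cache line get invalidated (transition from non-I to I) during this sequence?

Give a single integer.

Op 1: C2 read [C2 read from I: no other sharers -> C2=E (exclusive)] -> [I,I,E] (invalidations this op: 0; running total: 0)
Op 2: C1 write [C1 write: invalidate ['C2=E'] -> C1=M] -> [I,M,I] (invalidations this op: 1; running total: 1)
Op 3: C0 write [C0 write: invalidate ['C1=M'] -> C0=M] -> [M,I,I] (invalidations this op: 1; running total: 2)
Op 4: C1 read [C1 read from I: others=['C0=M'] -> C1=S, others downsized to S] -> [S,S,I] (invalidations this op: 0; running total: 2)
Op 5: C2 read [C2 read from I: others=['C0=S', 'C1=S'] -> C2=S, others downsized to S] -> [S,S,S] (invalidations this op: 0; running total: 2)
Op 6: C2 read [C2 read: already in S, no change] -> [S,S,S] (invalidations this op: 0; running total: 2)
Op 7: C0 read [C0 read: already in S, no change] -> [S,S,S] (invalidations this op: 0; running total: 2)
Op 8: C2 read [C2 read: already in S, no change] -> [S,S,S] (invalidations this op: 0; running total: 2)
Op 9: C0 write [C0 write: invalidate ['C1=S', 'C2=S'] -> C0=M] -> [M,I,I] (invalidations this op: 2; running total: 4)
Op 10: C2 read [C2 read from I: others=['C0=M'] -> C2=S, others downsized to S] -> [S,I,S] (invalidations this op: 0; running total: 4)

Answer: 4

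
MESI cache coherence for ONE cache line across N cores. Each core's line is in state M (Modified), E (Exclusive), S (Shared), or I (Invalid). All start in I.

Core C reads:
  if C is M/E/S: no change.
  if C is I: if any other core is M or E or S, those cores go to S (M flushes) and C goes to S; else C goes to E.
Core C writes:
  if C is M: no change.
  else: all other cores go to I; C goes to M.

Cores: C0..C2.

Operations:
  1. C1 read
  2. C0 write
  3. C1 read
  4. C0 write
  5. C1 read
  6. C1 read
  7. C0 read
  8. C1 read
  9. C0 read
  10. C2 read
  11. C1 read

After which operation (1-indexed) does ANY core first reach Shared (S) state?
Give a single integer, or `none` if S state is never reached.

Answer: 3

Derivation:
Op 1: C1 read [C1 read from I: no other sharers -> C1=E (exclusive)] -> [I,E,I]
Op 2: C0 write [C0 write: invalidate ['C1=E'] -> C0=M] -> [M,I,I]
Op 3: C1 read [C1 read from I: others=['C0=M'] -> C1=S, others downsized to S] -> [S,S,I]
  -> First S state at op 3; remaining ops need not be traced.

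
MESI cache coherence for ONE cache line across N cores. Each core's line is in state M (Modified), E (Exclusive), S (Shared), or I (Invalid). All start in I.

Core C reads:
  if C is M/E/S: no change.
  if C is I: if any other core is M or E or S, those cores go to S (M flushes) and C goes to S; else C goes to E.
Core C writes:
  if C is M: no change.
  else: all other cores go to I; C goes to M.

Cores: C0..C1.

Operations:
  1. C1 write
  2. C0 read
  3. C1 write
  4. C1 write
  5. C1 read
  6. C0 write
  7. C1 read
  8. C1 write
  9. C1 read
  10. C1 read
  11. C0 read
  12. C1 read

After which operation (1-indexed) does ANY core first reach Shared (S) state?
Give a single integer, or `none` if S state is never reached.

Op 1: C1 write [C1 write: invalidate none -> C1=M] -> [I,M]
Op 2: C0 read [C0 read from I: others=['C1=M'] -> C0=S, others downsized to S] -> [S,S]
  -> First S state at op 2; remaining ops need not be traced.

Answer: 2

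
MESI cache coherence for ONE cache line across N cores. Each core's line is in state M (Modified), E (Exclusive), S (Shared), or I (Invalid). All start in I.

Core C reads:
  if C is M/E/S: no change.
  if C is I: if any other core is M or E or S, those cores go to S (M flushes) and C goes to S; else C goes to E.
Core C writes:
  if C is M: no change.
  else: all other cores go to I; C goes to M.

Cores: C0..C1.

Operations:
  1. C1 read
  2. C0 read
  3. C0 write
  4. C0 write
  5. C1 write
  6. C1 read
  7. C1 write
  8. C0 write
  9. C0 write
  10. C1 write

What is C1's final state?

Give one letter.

Op 1: C1 read [C1 read from I: no other sharers -> C1=E (exclusive)] -> [I,E]
Op 2: C0 read [C0 read from I: others=['C1=E'] -> C0=S, others downsized to S] -> [S,S]
Op 3: C0 write [C0 write: invalidate ['C1=S'] -> C0=M] -> [M,I]
Op 4: C0 write [C0 write: already M (modified), no change] -> [M,I]
Op 5: C1 write [C1 write: invalidate ['C0=M'] -> C1=M] -> [I,M]
Op 6: C1 read [C1 read: already in M, no change] -> [I,M]
Op 7: C1 write [C1 write: already M (modified), no change] -> [I,M]
Op 8: C0 write [C0 write: invalidate ['C1=M'] -> C0=M] -> [M,I]
Op 9: C0 write [C0 write: already M (modified), no change] -> [M,I]
Op 10: C1 write [C1 write: invalidate ['C0=M'] -> C1=M] -> [I,M]

Answer: M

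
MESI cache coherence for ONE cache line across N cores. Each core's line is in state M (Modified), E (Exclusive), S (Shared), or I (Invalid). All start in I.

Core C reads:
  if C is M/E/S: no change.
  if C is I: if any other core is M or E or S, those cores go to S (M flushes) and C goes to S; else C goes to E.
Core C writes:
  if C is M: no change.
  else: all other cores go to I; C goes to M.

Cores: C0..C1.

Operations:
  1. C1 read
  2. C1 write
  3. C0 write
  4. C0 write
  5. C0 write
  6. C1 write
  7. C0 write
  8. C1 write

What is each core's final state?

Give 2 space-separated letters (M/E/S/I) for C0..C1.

Answer: I M

Derivation:
Op 1: C1 read [C1 read from I: no other sharers -> C1=E (exclusive)] -> [I,E]
Op 2: C1 write [C1 write: invalidate none -> C1=M] -> [I,M]
Op 3: C0 write [C0 write: invalidate ['C1=M'] -> C0=M] -> [M,I]
Op 4: C0 write [C0 write: already M (modified), no change] -> [M,I]
Op 5: C0 write [C0 write: already M (modified), no change] -> [M,I]
Op 6: C1 write [C1 write: invalidate ['C0=M'] -> C1=M] -> [I,M]
Op 7: C0 write [C0 write: invalidate ['C1=M'] -> C0=M] -> [M,I]
Op 8: C1 write [C1 write: invalidate ['C0=M'] -> C1=M] -> [I,M]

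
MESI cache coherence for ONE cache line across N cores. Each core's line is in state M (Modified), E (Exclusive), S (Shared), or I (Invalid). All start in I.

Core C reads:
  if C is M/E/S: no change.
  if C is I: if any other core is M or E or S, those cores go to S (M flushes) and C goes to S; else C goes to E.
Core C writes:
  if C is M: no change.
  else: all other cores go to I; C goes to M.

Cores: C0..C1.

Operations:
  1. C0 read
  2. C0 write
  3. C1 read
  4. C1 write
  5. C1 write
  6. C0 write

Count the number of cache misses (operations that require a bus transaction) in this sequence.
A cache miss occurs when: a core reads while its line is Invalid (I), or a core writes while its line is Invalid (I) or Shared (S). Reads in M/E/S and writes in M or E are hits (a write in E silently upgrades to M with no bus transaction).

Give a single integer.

Op 1: C0 read [C0 read from I: no other sharers -> C0=E (exclusive)] -> [E,I] [MISS #1: read from I]
Op 2: C0 write [C0 write: invalidate none -> C0=M] -> [M,I] [hit: write from E is a silent E->M upgrade, no bus transaction]
Op 3: C1 read [C1 read from I: others=['C0=M'] -> C1=S, others downsized to S] -> [S,S] [MISS #2: read from I]
Op 4: C1 write [C1 write: invalidate ['C0=S'] -> C1=M] -> [I,M] [MISS #3: write from S]
Op 5: C1 write [C1 write: already M (modified), no change] -> [I,M] [hit: write from M]
Op 6: C0 write [C0 write: invalidate ['C1=M'] -> C0=M] -> [M,I] [MISS #4: write from I]

Answer: 4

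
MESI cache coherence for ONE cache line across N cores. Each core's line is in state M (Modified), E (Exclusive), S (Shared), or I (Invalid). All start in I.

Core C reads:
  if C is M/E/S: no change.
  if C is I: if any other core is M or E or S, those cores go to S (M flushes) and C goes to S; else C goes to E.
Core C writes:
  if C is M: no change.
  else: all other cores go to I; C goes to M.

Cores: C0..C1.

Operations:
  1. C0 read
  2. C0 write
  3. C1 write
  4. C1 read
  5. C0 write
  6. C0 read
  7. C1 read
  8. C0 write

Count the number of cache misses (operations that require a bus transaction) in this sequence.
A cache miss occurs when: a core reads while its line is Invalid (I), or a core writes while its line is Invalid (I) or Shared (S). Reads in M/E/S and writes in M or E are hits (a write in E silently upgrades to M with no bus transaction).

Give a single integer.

Op 1: C0 read [C0 read from I: no other sharers -> C0=E (exclusive)] -> [E,I] [MISS #1: read from I]
Op 2: C0 write [C0 write: invalidate none -> C0=M] -> [M,I] [hit: write from E is a silent E->M upgrade, no bus transaction]
Op 3: C1 write [C1 write: invalidate ['C0=M'] -> C1=M] -> [I,M] [MISS #2: write from I]
Op 4: C1 read [C1 read: already in M, no change] -> [I,M] [hit: read from M]
Op 5: C0 write [C0 write: invalidate ['C1=M'] -> C0=M] -> [M,I] [MISS #3: write from I]
Op 6: C0 read [C0 read: already in M, no change] -> [M,I] [hit: read from M]
Op 7: C1 read [C1 read from I: others=['C0=M'] -> C1=S, others downsized to S] -> [S,S] [MISS #4: read from I]
Op 8: C0 write [C0 write: invalidate ['C1=S'] -> C0=M] -> [M,I] [MISS #5: write from S]

Answer: 5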